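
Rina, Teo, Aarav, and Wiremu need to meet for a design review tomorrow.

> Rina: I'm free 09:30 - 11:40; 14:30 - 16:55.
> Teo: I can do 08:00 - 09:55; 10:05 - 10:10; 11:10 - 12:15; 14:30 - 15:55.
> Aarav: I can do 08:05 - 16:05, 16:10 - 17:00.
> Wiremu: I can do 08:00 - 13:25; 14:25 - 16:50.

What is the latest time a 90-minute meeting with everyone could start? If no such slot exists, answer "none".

Rina ∩ Teo: 09:30-09:55, 10:05-10:10, 11:10-11:40, 14:30-15:55.
Rina ∩ Teo ∩ Aarav: 09:30-09:55, 10:05-10:10, 11:10-11:40, 14:30-15:55.
Rina ∩ Teo ∩ Aarav ∩ Wiremu: 09:30-09:55, 10:05-10:10, 11:10-11:40, 14:30-15:55.
No common window is at least 90 minutes long.

none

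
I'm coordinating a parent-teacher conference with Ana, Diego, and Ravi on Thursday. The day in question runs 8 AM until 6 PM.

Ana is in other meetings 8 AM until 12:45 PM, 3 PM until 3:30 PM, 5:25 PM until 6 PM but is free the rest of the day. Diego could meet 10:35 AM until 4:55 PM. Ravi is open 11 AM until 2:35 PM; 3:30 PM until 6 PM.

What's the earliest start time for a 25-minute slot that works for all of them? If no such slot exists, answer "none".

Ana free: 12:45-15:00, 15:30-17:25 (invert busy blocks within the working day).
Diego free: 10:35-16:55.
Ravi free: 11:00-14:35, 15:30-18:00.
Ana ∩ Diego: 12:45-15:00, 15:30-16:55.
Ana ∩ Diego ∩ Ravi: 12:45-14:35, 15:30-16:55.
The first common window of at least 25 minutes is 12:45-14:35, so the earliest start is 12:45.

12:45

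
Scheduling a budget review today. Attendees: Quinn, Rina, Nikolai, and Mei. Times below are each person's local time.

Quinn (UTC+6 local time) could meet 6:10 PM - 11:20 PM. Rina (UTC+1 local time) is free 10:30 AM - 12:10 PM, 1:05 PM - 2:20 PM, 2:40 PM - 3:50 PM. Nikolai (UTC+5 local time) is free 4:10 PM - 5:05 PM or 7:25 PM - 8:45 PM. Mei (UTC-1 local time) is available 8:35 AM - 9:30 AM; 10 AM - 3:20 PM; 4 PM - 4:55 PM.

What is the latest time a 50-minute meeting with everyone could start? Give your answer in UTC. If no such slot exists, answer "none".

Quinn in UTC: 12:10-17:20 (subtract 6h to convert from UTC+6).
Rina in UTC: 09:30-11:10, 12:05-13:20, 13:40-14:50 (subtract 1h to convert from UTC+1).
Nikolai in UTC: 11:10-12:05, 14:25-15:45 (subtract 5h to convert from UTC+5).
Mei in UTC: 09:35-10:30, 11:00-16:20, 17:00-17:55 (add 1h to convert from UTC-1).
Quinn ∩ Rina: 12:10-13:20, 13:40-14:50.
Quinn ∩ Rina ∩ Nikolai: 14:25-14:50.
Quinn ∩ Rina ∩ Nikolai ∩ Mei: 14:25-14:50.
So the common availability across everyone is 14:25-14:50.
No common window is at least 50 minutes long.

none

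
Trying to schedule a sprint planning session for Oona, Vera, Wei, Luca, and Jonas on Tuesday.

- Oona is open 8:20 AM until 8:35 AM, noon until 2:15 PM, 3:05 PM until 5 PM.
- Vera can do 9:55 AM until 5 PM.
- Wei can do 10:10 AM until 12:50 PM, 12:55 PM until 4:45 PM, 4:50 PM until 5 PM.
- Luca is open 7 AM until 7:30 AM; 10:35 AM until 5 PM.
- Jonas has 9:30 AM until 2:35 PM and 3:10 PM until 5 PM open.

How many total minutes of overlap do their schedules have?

Oona ∩ Vera: 12:00-14:15, 15:05-17:00.
Oona ∩ Vera ∩ Wei: 12:00-12:50, 12:55-14:15, 15:05-16:45, 16:50-17:00.
Oona ∩ Vera ∩ Wei ∩ Luca: 12:00-12:50, 12:55-14:15, 15:05-16:45, 16:50-17:00.
Oona ∩ Vera ∩ Wei ∩ Luca ∩ Jonas: 12:00-12:50, 12:55-14:15, 15:10-16:45, 16:50-17:00.
Summing the common windows: 50 + 80 + 95 + 10 = 235 minutes.

235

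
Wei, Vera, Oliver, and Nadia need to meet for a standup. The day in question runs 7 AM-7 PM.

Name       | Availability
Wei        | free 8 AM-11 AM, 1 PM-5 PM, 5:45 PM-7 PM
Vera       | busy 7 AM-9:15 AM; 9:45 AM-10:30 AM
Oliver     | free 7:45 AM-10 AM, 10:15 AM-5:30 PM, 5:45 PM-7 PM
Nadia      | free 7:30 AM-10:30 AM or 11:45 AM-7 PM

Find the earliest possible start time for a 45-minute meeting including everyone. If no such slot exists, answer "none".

13:00

Wei free: 08:00-11:00, 13:00-17:00, 17:45-19:00.
Vera free: 09:15-09:45, 10:30-19:00 (invert busy blocks within the working day).
Oliver free: 07:45-10:00, 10:15-17:30, 17:45-19:00.
Nadia free: 07:30-10:30, 11:45-19:00.
Wei ∩ Vera: 09:15-09:45, 10:30-11:00, 13:00-17:00, 17:45-19:00.
Wei ∩ Vera ∩ Oliver: 09:15-09:45, 10:30-11:00, 13:00-17:00, 17:45-19:00.
Wei ∩ Vera ∩ Oliver ∩ Nadia: 09:15-09:45, 13:00-17:00, 17:45-19:00.
So the common availability across everyone is 09:15-09:45, 13:00-17:00, 17:45-19:00.
The first common window of at least 45 minutes is 13:00-17:00, so the earliest start is 13:00.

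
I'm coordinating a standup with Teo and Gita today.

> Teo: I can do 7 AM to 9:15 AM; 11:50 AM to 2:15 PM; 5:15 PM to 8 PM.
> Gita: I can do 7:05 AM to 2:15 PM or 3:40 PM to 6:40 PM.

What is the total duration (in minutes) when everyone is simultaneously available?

Teo ∩ Gita: 07:05-09:15, 11:50-14:15, 17:15-18:40.
Summing the common windows: 130 + 145 + 85 = 360 minutes.

360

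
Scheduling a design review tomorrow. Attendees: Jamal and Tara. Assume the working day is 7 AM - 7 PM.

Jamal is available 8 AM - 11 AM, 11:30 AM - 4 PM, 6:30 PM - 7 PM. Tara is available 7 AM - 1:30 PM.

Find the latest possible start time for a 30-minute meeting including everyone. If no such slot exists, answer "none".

Jamal ∩ Tara: 08:00-11:00, 11:30-13:30.
The last common window of at least 30 minutes is 11:30-13:30; a 30-minute meeting can start as late as 13:00 and still end by 13:30.

13:00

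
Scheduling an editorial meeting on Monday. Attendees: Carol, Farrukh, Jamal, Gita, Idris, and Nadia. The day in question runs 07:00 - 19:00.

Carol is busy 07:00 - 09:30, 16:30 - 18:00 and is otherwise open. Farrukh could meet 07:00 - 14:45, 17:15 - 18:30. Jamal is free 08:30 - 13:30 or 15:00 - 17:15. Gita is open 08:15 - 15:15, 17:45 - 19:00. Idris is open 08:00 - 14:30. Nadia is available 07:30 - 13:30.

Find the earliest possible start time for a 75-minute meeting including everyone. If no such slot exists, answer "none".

Carol free: 09:30-16:30, 18:00-19:00 (invert busy blocks within the working day).
Farrukh free: 07:00-14:45, 17:15-18:30.
Jamal free: 08:30-13:30, 15:00-17:15.
Gita free: 08:15-15:15, 17:45-19:00.
Idris free: 08:00-14:30.
Nadia free: 07:30-13:30.
Carol ∩ Farrukh: 09:30-14:45, 18:00-18:30.
Carol ∩ Farrukh ∩ Jamal: 09:30-13:30.
Carol ∩ Farrukh ∩ Jamal ∩ Gita: 09:30-13:30.
Carol ∩ Farrukh ∩ Jamal ∩ Gita ∩ Idris: 09:30-13:30.
Carol ∩ Farrukh ∩ Jamal ∩ Gita ∩ Idris ∩ Nadia: 09:30-13:30.
The first common window of at least 75 minutes is 09:30-13:30, so the earliest start is 09:30.

09:30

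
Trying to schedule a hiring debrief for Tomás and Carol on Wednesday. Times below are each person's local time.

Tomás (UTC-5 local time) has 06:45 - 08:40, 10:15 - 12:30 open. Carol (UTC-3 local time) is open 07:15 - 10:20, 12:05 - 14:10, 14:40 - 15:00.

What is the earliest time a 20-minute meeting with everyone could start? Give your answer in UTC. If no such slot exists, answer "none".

11:45

Tomás in UTC: 11:45-13:40, 15:15-17:30 (add 5h to convert from UTC-5).
Carol in UTC: 10:15-13:20, 15:05-17:10, 17:40-18:00 (add 3h to convert from UTC-3).
Tomás ∩ Carol: 11:45-13:20, 15:15-17:10.
So the common availability across everyone is 11:45-13:20, 15:15-17:10.
The first common window of at least 20 minutes is 11:45-13:20, so the earliest start is 11:45.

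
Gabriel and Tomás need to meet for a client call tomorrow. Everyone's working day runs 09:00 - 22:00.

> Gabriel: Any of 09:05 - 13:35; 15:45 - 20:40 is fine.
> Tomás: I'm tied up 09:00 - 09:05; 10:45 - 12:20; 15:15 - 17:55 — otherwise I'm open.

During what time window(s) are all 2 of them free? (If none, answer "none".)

09:05-10:45, 12:20-13:35, 17:55-20:40

Gabriel free: 09:05-13:35, 15:45-20:40.
Tomás free: 09:05-10:45, 12:20-15:15, 17:55-22:00 (invert busy blocks within the working day).
Gabriel ∩ Tomás: 09:05-10:45, 12:20-13:35, 17:55-20:40.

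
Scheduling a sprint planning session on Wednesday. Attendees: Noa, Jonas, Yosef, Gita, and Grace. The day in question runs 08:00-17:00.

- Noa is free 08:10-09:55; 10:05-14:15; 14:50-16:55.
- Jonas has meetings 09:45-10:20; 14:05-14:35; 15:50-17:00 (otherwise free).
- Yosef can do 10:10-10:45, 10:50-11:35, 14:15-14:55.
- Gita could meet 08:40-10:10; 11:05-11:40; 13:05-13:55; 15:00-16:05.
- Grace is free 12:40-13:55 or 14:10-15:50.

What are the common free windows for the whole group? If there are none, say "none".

none

Noa free: 08:10-09:55, 10:05-14:15, 14:50-16:55.
Jonas free: 08:00-09:45, 10:20-14:05, 14:35-15:50 (invert busy blocks within the working day).
Yosef free: 10:10-10:45, 10:50-11:35, 14:15-14:55.
Gita free: 08:40-10:10, 11:05-11:40, 13:05-13:55, 15:00-16:05.
Grace free: 12:40-13:55, 14:10-15:50.
Noa ∩ Jonas: 08:10-09:45, 10:20-14:05, 14:50-15:50.
Noa ∩ Jonas ∩ Yosef: 10:20-10:45, 10:50-11:35, 14:50-14:55.
Noa ∩ Jonas ∩ Yosef ∩ Gita: 11:05-11:35.
Noa ∩ Jonas ∩ Yosef ∩ Gita ∩ Grace: ∅.
There is no time when everyone is free.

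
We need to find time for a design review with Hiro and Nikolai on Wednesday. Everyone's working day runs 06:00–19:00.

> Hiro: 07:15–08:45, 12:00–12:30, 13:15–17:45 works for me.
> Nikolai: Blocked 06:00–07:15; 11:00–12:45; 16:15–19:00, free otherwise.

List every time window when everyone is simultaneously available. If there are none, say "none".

Hiro free: 07:15-08:45, 12:00-12:30, 13:15-17:45.
Nikolai free: 07:15-11:00, 12:45-16:15 (invert busy blocks within the working day).
Hiro ∩ Nikolai: 07:15-08:45, 13:15-16:15.

07:15-08:45, 13:15-16:15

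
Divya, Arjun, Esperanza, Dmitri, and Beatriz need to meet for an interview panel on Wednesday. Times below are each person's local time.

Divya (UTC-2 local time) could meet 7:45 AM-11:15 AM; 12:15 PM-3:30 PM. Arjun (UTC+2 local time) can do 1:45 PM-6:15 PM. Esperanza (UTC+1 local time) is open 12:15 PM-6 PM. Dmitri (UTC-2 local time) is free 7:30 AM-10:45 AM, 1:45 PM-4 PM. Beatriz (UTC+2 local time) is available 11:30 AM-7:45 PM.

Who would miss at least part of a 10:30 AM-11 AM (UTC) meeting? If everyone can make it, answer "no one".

Divya in UTC: 09:45-13:15, 14:15-17:30 (add 2h to convert from UTC-2).
Arjun in UTC: 11:45-16:15 (subtract 2h to convert from UTC+2).
Esperanza in UTC: 11:15-17:00 (subtract 1h to convert from UTC+1).
Dmitri in UTC: 09:30-12:45, 15:45-18:00 (add 2h to convert from UTC-2).
Beatriz in UTC: 09:30-17:45 (subtract 2h to convert from UTC+2).
Divya: free for 10:30-11:00. Arjun: not fully free for 10:30-11:00. Esperanza: not fully free for 10:30-11:00. Dmitri: free for 10:30-11:00. Beatriz: free for 10:30-11:00.

Arjun, Esperanza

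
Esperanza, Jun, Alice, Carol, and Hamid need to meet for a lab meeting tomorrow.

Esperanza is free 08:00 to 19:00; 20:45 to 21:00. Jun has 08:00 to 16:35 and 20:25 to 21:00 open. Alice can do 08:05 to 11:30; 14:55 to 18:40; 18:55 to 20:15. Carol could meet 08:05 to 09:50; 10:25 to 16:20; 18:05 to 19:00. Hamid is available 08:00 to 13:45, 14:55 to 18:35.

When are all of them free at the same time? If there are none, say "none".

08:05-09:50, 10:25-11:30, 14:55-16:20

Esperanza ∩ Jun: 08:00-16:35, 20:45-21:00.
Esperanza ∩ Jun ∩ Alice: 08:05-11:30, 14:55-16:35.
Esperanza ∩ Jun ∩ Alice ∩ Carol: 08:05-09:50, 10:25-11:30, 14:55-16:20.
Esperanza ∩ Jun ∩ Alice ∩ Carol ∩ Hamid: 08:05-09:50, 10:25-11:30, 14:55-16:20.
Those are the intersection windows.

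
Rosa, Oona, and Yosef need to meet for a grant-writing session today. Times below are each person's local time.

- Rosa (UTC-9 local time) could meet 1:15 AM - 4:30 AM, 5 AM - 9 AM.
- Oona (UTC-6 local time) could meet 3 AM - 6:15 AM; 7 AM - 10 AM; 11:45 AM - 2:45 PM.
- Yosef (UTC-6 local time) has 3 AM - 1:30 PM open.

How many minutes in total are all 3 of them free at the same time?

Rosa in UTC: 10:15-13:30, 14:00-18:00 (add 9h to convert from UTC-9).
Oona in UTC: 09:00-12:15, 13:00-16:00, 17:45-20:45 (add 6h to convert from UTC-6).
Yosef in UTC: 09:00-19:30 (add 6h to convert from UTC-6).
Rosa ∩ Oona: 10:15-12:15, 13:00-13:30, 14:00-16:00, 17:45-18:00.
Rosa ∩ Oona ∩ Yosef: 10:15-12:15, 13:00-13:30, 14:00-16:00, 17:45-18:00.
Those are the intersection windows.
Summing the common windows: 120 + 30 + 120 + 15 = 285 minutes.

285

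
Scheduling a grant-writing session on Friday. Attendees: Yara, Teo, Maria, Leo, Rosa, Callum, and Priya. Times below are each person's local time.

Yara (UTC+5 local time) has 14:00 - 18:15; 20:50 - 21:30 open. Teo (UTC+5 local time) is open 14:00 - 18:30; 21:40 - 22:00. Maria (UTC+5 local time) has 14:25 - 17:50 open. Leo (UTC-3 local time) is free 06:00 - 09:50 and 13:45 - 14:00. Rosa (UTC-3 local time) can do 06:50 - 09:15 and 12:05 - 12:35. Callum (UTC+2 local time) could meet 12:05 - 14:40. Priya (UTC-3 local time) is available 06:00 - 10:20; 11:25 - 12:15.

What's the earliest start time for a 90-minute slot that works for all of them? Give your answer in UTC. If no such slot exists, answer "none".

10:05

Yara in UTC: 09:00-13:15, 15:50-16:30 (subtract 5h to convert from UTC+5).
Teo in UTC: 09:00-13:30, 16:40-17:00 (subtract 5h to convert from UTC+5).
Maria in UTC: 09:25-12:50 (subtract 5h to convert from UTC+5).
Leo in UTC: 09:00-12:50, 16:45-17:00 (add 3h to convert from UTC-3).
Rosa in UTC: 09:50-12:15, 15:05-15:35 (add 3h to convert from UTC-3).
Callum in UTC: 10:05-12:40 (subtract 2h to convert from UTC+2).
Priya in UTC: 09:00-13:20, 14:25-15:15 (add 3h to convert from UTC-3).
Yara ∩ Teo: 09:00-13:15.
Yara ∩ Teo ∩ Maria: 09:25-12:50.
Yara ∩ Teo ∩ Maria ∩ Leo: 09:25-12:50.
Yara ∩ Teo ∩ Maria ∩ Leo ∩ Rosa: 09:50-12:15.
Yara ∩ Teo ∩ Maria ∩ Leo ∩ Rosa ∩ Callum: 10:05-12:15.
Yara ∩ Teo ∩ Maria ∩ Leo ∩ Rosa ∩ Callum ∩ Priya: 10:05-12:15.
Those are the intersection windows.
The first common window of at least 90 minutes is 10:05-12:15, so the earliest start is 10:05.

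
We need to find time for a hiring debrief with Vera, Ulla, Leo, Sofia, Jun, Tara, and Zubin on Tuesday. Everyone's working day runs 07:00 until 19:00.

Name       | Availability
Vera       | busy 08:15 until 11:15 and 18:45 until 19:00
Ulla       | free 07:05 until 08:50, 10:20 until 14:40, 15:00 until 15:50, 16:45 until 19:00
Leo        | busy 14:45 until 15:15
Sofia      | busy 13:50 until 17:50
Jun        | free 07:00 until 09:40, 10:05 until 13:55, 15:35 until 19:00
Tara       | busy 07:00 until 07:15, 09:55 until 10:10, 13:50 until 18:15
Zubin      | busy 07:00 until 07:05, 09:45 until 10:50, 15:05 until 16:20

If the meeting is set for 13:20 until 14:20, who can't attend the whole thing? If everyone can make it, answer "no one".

Vera free: 07:00-08:15, 11:15-18:45 (invert busy blocks within the working day).
Ulla free: 07:05-08:50, 10:20-14:40, 15:00-15:50, 16:45-19:00.
Leo free: 07:00-14:45, 15:15-19:00 (invert busy blocks within the working day).
Sofia free: 07:00-13:50, 17:50-19:00 (invert busy blocks within the working day).
Jun free: 07:00-09:40, 10:05-13:55, 15:35-19:00.
Tara free: 07:15-09:55, 10:10-13:50, 18:15-19:00 (invert busy blocks within the working day).
Zubin free: 07:05-09:45, 10:50-15:05, 16:20-19:00 (invert busy blocks within the working day).
Vera: free for 13:20-14:20. Ulla: free for 13:20-14:20. Leo: free for 13:20-14:20. Sofia: not fully free for 13:20-14:20. Jun: not fully free for 13:20-14:20. Tara: not fully free for 13:20-14:20. Zubin: free for 13:20-14:20.

Jun, Sofia, Tara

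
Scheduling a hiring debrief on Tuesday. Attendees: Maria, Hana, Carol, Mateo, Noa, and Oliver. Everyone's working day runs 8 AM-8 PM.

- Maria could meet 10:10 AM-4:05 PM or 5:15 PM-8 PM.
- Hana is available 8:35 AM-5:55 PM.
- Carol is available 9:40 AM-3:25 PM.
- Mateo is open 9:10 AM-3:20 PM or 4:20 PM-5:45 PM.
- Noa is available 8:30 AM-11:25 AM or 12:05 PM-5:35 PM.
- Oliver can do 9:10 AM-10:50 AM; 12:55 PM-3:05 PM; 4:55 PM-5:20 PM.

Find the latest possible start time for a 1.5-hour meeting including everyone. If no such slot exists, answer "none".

Maria ∩ Hana: 10:10-16:05, 17:15-17:55.
Maria ∩ Hana ∩ Carol: 10:10-15:25.
Maria ∩ Hana ∩ Carol ∩ Mateo: 10:10-15:20.
Maria ∩ Hana ∩ Carol ∩ Mateo ∩ Noa: 10:10-11:25, 12:05-15:20.
Maria ∩ Hana ∩ Carol ∩ Mateo ∩ Noa ∩ Oliver: 10:10-10:50, 12:55-15:05.
So the common availability across everyone is 10:10-10:50, 12:55-15:05.
The last common window of at least 90 minutes is 12:55-15:05; a 90-minute meeting can start as late as 13:35 and still end by 15:05.

13:35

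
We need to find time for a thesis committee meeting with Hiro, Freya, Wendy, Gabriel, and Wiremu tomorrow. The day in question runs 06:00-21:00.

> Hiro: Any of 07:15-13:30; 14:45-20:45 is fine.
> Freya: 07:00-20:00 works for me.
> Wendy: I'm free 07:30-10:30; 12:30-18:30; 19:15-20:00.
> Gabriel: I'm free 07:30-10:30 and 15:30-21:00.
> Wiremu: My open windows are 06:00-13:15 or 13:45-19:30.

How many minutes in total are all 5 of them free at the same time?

Hiro ∩ Freya: 07:15-13:30, 14:45-20:00.
Hiro ∩ Freya ∩ Wendy: 07:30-10:30, 12:30-13:30, 14:45-18:30, 19:15-20:00.
Hiro ∩ Freya ∩ Wendy ∩ Gabriel: 07:30-10:30, 15:30-18:30, 19:15-20:00.
Hiro ∩ Freya ∩ Wendy ∩ Gabriel ∩ Wiremu: 07:30-10:30, 15:30-18:30, 19:15-19:30.
So the common availability across everyone is 07:30-10:30, 15:30-18:30, 19:15-19:30.
Summing the common windows: 180 + 180 + 15 = 375 minutes.

375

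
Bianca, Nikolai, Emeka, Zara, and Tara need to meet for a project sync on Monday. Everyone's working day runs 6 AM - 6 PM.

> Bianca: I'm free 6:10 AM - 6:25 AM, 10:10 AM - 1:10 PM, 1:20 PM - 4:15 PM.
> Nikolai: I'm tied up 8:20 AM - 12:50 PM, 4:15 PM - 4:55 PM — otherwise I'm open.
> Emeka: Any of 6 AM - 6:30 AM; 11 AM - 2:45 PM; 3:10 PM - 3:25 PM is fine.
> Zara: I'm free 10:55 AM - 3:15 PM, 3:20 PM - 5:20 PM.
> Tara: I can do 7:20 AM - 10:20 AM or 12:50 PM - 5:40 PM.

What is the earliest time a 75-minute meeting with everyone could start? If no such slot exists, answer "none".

Bianca free: 06:10-06:25, 10:10-13:10, 13:20-16:15.
Nikolai free: 06:00-08:20, 12:50-16:15, 16:55-18:00 (invert busy blocks within the working day).
Emeka free: 06:00-06:30, 11:00-14:45, 15:10-15:25.
Zara free: 10:55-15:15, 15:20-17:20.
Tara free: 07:20-10:20, 12:50-17:40.
Bianca ∩ Nikolai: 06:10-06:25, 12:50-13:10, 13:20-16:15.
Bianca ∩ Nikolai ∩ Emeka: 06:10-06:25, 12:50-13:10, 13:20-14:45, 15:10-15:25.
Bianca ∩ Nikolai ∩ Emeka ∩ Zara: 12:50-13:10, 13:20-14:45, 15:10-15:15, 15:20-15:25.
Bianca ∩ Nikolai ∩ Emeka ∩ Zara ∩ Tara: 12:50-13:10, 13:20-14:45, 15:10-15:15, 15:20-15:25.
The first common window of at least 75 minutes is 13:20-14:45, so the earliest start is 13:20.

13:20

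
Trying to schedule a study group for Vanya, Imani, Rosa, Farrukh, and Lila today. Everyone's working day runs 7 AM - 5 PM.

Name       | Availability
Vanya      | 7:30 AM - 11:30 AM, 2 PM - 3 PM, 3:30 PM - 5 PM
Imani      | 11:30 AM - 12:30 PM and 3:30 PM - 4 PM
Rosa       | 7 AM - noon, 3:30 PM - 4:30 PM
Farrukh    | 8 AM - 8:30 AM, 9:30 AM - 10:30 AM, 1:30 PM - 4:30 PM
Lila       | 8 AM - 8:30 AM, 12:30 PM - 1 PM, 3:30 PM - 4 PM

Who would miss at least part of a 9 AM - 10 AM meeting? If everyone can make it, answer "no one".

Farrukh, Imani, Lila

Vanya: free for 09:00-10:00. Imani: not fully free for 09:00-10:00. Rosa: free for 09:00-10:00. Farrukh: not fully free for 09:00-10:00. Lila: not fully free for 09:00-10:00.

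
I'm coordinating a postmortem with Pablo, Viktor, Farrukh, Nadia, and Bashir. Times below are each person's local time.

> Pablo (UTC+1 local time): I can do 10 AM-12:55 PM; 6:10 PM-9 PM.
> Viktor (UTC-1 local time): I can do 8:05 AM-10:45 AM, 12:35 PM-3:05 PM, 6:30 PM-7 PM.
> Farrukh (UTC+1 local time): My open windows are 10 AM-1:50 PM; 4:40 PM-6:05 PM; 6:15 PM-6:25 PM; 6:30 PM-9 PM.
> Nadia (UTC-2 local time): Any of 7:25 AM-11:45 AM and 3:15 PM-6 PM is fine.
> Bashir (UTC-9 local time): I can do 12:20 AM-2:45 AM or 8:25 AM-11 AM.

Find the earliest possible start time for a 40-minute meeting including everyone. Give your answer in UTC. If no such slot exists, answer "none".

Pablo in UTC: 09:00-11:55, 17:10-20:00 (subtract 1h to convert from UTC+1).
Viktor in UTC: 09:05-11:45, 13:35-16:05, 19:30-20:00 (add 1h to convert from UTC-1).
Farrukh in UTC: 09:00-12:50, 15:40-17:05, 17:15-17:25, 17:30-20:00 (subtract 1h to convert from UTC+1).
Nadia in UTC: 09:25-13:45, 17:15-20:00 (add 2h to convert from UTC-2).
Bashir in UTC: 09:20-11:45, 17:25-20:00 (add 9h to convert from UTC-9).
Pablo ∩ Viktor: 09:05-11:45, 19:30-20:00.
Pablo ∩ Viktor ∩ Farrukh: 09:05-11:45, 19:30-20:00.
Pablo ∩ Viktor ∩ Farrukh ∩ Nadia: 09:25-11:45, 19:30-20:00.
Pablo ∩ Viktor ∩ Farrukh ∩ Nadia ∩ Bashir: 09:25-11:45, 19:30-20:00.
The first common window of at least 40 minutes is 09:25-11:45, so the earliest start is 09:25.

09:25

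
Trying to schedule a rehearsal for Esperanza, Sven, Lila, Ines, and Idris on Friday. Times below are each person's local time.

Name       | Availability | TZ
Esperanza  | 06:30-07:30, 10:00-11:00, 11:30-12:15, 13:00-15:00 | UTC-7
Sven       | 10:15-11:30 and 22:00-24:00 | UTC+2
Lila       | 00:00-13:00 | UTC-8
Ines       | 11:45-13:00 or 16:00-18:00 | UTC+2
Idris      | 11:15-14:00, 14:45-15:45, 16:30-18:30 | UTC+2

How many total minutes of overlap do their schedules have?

0

Esperanza in UTC: 13:30-14:30, 17:00-18:00, 18:30-19:15, 20:00-22:00 (add 7h to convert from UTC-7).
Sven in UTC: 08:15-09:30, 20:00-22:00 (subtract 2h to convert from UTC+2).
Lila in UTC: 08:00-21:00 (add 8h to convert from UTC-8).
Ines in UTC: 09:45-11:00, 14:00-16:00 (subtract 2h to convert from UTC+2).
Idris in UTC: 09:15-12:00, 12:45-13:45, 14:30-16:30 (subtract 2h to convert from UTC+2).
Esperanza ∩ Sven: 20:00-22:00.
Esperanza ∩ Sven ∩ Lila: 20:00-21:00.
Esperanza ∩ Sven ∩ Lila ∩ Ines: ∅.
Esperanza ∩ Sven ∩ Lila ∩ Ines ∩ Idris: ∅.
There is no time when everyone is free.
There is no common window, so the total is 0 minutes.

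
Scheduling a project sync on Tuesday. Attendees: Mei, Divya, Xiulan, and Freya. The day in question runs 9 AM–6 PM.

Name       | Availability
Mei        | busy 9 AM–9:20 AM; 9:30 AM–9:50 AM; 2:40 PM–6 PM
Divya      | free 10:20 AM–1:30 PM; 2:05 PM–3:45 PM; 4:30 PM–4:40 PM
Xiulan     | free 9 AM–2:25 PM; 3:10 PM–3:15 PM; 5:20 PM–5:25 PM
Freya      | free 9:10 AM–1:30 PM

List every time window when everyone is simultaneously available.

10:20-13:30

Mei free: 09:20-09:30, 09:50-14:40 (invert busy blocks within the working day).
Divya free: 10:20-13:30, 14:05-15:45, 16:30-16:40.
Xiulan free: 09:00-14:25, 15:10-15:15, 17:20-17:25.
Freya free: 09:10-13:30.
Mei ∩ Divya: 10:20-13:30, 14:05-14:40.
Mei ∩ Divya ∩ Xiulan: 10:20-13:30, 14:05-14:25.
Mei ∩ Divya ∩ Xiulan ∩ Freya: 10:20-13:30.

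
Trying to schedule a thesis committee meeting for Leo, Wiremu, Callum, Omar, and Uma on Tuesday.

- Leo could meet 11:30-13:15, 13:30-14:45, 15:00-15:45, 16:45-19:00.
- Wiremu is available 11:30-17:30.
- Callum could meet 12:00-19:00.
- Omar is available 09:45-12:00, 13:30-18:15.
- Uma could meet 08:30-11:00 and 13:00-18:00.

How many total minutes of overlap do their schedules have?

165

Leo ∩ Wiremu: 11:30-13:15, 13:30-14:45, 15:00-15:45, 16:45-17:30.
Leo ∩ Wiremu ∩ Callum: 12:00-13:15, 13:30-14:45, 15:00-15:45, 16:45-17:30.
Leo ∩ Wiremu ∩ Callum ∩ Omar: 13:30-14:45, 15:00-15:45, 16:45-17:30.
Leo ∩ Wiremu ∩ Callum ∩ Omar ∩ Uma: 13:30-14:45, 15:00-15:45, 16:45-17:30.
Summing the common windows: 75 + 45 + 45 = 165 minutes.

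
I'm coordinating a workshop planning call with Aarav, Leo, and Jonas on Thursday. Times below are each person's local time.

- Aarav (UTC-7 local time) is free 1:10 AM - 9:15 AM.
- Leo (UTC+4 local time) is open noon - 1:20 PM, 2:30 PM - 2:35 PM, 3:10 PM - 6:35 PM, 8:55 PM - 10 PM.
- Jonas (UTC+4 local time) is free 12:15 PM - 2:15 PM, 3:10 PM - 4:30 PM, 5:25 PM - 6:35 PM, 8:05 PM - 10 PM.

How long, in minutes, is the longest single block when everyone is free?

Aarav in UTC: 08:10-16:15 (add 7h to convert from UTC-7).
Leo in UTC: 08:00-09:20, 10:30-10:35, 11:10-14:35, 16:55-18:00 (subtract 4h to convert from UTC+4).
Jonas in UTC: 08:15-10:15, 11:10-12:30, 13:25-14:35, 16:05-18:00 (subtract 4h to convert from UTC+4).
Aarav ∩ Leo: 08:10-09:20, 10:30-10:35, 11:10-14:35.
Aarav ∩ Leo ∩ Jonas: 08:15-09:20, 11:10-12:30, 13:25-14:35.
The longest is 11:10-12:30 at 80 minutes.

80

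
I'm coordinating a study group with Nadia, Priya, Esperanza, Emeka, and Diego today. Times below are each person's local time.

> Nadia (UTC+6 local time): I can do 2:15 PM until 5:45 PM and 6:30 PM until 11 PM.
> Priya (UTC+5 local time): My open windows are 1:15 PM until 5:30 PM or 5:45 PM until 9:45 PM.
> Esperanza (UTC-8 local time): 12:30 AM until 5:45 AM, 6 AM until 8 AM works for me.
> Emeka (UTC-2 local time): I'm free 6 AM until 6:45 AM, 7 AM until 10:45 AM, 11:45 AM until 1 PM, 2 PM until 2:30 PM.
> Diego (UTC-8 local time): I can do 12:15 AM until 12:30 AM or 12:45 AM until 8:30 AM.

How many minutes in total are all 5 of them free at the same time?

Nadia in UTC: 08:15-11:45, 12:30-17:00 (subtract 6h to convert from UTC+6).
Priya in UTC: 08:15-12:30, 12:45-16:45 (subtract 5h to convert from UTC+5).
Esperanza in UTC: 08:30-13:45, 14:00-16:00 (add 8h to convert from UTC-8).
Emeka in UTC: 08:00-08:45, 09:00-12:45, 13:45-15:00, 16:00-16:30 (add 2h to convert from UTC-2).
Diego in UTC: 08:15-08:30, 08:45-16:30 (add 8h to convert from UTC-8).
Nadia ∩ Priya: 08:15-11:45, 12:45-16:45.
Nadia ∩ Priya ∩ Esperanza: 08:30-11:45, 12:45-13:45, 14:00-16:00.
Nadia ∩ Priya ∩ Esperanza ∩ Emeka: 08:30-08:45, 09:00-11:45, 14:00-15:00.
Nadia ∩ Priya ∩ Esperanza ∩ Emeka ∩ Diego: 09:00-11:45, 14:00-15:00.
So the common availability across everyone is 09:00-11:45, 14:00-15:00.
Summing the common windows: 165 + 60 = 225 minutes.

225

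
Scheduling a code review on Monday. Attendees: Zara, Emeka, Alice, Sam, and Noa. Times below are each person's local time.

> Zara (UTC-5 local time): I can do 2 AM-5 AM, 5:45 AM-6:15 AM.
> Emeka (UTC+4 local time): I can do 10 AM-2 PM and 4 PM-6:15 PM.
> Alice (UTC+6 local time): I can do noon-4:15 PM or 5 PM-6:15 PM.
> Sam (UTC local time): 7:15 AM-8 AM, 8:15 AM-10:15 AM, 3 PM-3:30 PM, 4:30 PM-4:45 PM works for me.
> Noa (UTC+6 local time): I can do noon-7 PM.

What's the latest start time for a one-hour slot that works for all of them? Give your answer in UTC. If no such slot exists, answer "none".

09:00

Zara in UTC: 07:00-10:00, 10:45-11:15 (add 5h to convert from UTC-5).
Emeka in UTC: 06:00-10:00, 12:00-14:15 (subtract 4h to convert from UTC+4).
Alice in UTC: 06:00-10:15, 11:00-12:15 (subtract 6h to convert from UTC+6).
Sam in UTC: 07:15-08:00, 08:15-10:15, 15:00-15:30, 16:30-16:45.
Noa in UTC: 06:00-13:00 (subtract 6h to convert from UTC+6).
Zara ∩ Emeka: 07:00-10:00.
Zara ∩ Emeka ∩ Alice: 07:00-10:00.
Zara ∩ Emeka ∩ Alice ∩ Sam: 07:15-08:00, 08:15-10:00.
Zara ∩ Emeka ∩ Alice ∩ Sam ∩ Noa: 07:15-08:00, 08:15-10:00.
Those are the intersection windows.
The last common window of at least 60 minutes is 08:15-10:00; a 60-minute meeting can start as late as 09:00 and still end by 10:00.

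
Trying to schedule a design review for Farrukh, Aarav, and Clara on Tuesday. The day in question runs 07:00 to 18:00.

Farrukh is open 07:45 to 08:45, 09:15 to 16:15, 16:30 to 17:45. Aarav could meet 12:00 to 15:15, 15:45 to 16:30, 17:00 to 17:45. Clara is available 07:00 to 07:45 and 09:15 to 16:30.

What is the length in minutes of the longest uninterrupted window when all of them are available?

Farrukh ∩ Aarav: 12:00-15:15, 15:45-16:15, 17:00-17:45.
Farrukh ∩ Aarav ∩ Clara: 12:00-15:15, 15:45-16:15.
So the common availability across everyone is 12:00-15:15, 15:45-16:15.
The longest is 12:00-15:15 at 195 minutes.

195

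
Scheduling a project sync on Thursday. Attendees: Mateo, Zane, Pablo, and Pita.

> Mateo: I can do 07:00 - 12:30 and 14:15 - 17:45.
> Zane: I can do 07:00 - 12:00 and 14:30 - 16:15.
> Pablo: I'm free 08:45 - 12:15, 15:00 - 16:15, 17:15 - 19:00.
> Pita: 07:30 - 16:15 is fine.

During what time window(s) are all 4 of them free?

08:45-12:00, 15:00-16:15

Mateo ∩ Zane: 07:00-12:00, 14:30-16:15.
Mateo ∩ Zane ∩ Pablo: 08:45-12:00, 15:00-16:15.
Mateo ∩ Zane ∩ Pablo ∩ Pita: 08:45-12:00, 15:00-16:15.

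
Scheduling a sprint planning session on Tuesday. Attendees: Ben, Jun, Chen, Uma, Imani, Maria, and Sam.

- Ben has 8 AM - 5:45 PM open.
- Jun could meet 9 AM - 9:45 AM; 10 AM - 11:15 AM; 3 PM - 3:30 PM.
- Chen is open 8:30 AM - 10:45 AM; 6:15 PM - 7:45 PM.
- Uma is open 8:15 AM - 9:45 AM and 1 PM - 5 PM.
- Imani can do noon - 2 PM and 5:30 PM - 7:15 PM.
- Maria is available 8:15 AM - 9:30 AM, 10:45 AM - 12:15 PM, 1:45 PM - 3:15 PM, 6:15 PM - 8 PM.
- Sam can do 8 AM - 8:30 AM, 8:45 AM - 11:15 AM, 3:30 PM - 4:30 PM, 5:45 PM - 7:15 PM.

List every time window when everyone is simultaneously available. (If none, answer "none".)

Ben ∩ Jun: 09:00-09:45, 10:00-11:15, 15:00-15:30.
Ben ∩ Jun ∩ Chen: 09:00-09:45, 10:00-10:45.
Ben ∩ Jun ∩ Chen ∩ Uma: 09:00-09:45.
Ben ∩ Jun ∩ Chen ∩ Uma ∩ Imani: ∅.
Ben ∩ Jun ∩ Chen ∩ Uma ∩ Imani ∩ Maria: ∅.
Ben ∩ Jun ∩ Chen ∩ Uma ∩ Imani ∩ Maria ∩ Sam: ∅.
There is no time when everyone is free.

none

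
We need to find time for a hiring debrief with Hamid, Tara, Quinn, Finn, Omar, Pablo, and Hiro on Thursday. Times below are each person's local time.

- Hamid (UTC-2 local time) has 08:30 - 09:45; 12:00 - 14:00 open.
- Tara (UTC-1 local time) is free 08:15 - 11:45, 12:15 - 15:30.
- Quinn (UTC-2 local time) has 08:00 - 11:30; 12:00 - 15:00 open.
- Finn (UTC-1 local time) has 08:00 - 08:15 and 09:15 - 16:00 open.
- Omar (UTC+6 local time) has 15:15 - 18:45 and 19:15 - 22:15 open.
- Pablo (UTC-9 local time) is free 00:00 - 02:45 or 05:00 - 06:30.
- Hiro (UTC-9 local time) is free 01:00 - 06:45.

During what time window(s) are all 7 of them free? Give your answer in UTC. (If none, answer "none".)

10:30-11:45, 14:00-15:30

Hamid in UTC: 10:30-11:45, 14:00-16:00 (add 2h to convert from UTC-2).
Tara in UTC: 09:15-12:45, 13:15-16:30 (add 1h to convert from UTC-1).
Quinn in UTC: 10:00-13:30, 14:00-17:00 (add 2h to convert from UTC-2).
Finn in UTC: 09:00-09:15, 10:15-17:00 (add 1h to convert from UTC-1).
Omar in UTC: 09:15-12:45, 13:15-16:15 (subtract 6h to convert from UTC+6).
Pablo in UTC: 09:00-11:45, 14:00-15:30 (add 9h to convert from UTC-9).
Hiro in UTC: 10:00-15:45 (add 9h to convert from UTC-9).
Hamid ∩ Tara: 10:30-11:45, 14:00-16:00.
Hamid ∩ Tara ∩ Quinn: 10:30-11:45, 14:00-16:00.
Hamid ∩ Tara ∩ Quinn ∩ Finn: 10:30-11:45, 14:00-16:00.
Hamid ∩ Tara ∩ Quinn ∩ Finn ∩ Omar: 10:30-11:45, 14:00-16:00.
Hamid ∩ Tara ∩ Quinn ∩ Finn ∩ Omar ∩ Pablo: 10:30-11:45, 14:00-15:30.
Hamid ∩ Tara ∩ Quinn ∩ Finn ∩ Omar ∩ Pablo ∩ Hiro: 10:30-11:45, 14:00-15:30.
Those are the intersection windows.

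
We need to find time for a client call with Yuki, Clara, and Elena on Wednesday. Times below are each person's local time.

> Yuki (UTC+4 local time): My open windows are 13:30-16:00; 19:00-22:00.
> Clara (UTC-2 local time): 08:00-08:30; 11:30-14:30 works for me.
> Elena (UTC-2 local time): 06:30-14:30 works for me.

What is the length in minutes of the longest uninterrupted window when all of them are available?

90

Yuki in UTC: 09:30-12:00, 15:00-18:00 (subtract 4h to convert from UTC+4).
Clara in UTC: 10:00-10:30, 13:30-16:30 (add 2h to convert from UTC-2).
Elena in UTC: 08:30-16:30 (add 2h to convert from UTC-2).
Yuki ∩ Clara: 10:00-10:30, 15:00-16:30.
Yuki ∩ Clara ∩ Elena: 10:00-10:30, 15:00-16:30.
The longest is 15:00-16:30 at 90 minutes.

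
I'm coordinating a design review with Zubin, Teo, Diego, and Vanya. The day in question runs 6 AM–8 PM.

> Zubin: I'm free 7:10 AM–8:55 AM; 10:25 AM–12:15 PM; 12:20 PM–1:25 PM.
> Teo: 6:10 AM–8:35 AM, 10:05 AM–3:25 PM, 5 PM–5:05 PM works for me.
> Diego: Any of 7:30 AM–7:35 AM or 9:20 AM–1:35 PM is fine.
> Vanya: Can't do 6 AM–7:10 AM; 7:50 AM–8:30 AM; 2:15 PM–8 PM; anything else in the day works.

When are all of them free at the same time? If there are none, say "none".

Zubin free: 07:10-08:55, 10:25-12:15, 12:20-13:25.
Teo free: 06:10-08:35, 10:05-15:25, 17:00-17:05.
Diego free: 07:30-07:35, 09:20-13:35.
Vanya free: 07:10-07:50, 08:30-14:15 (invert busy blocks within the working day).
Zubin ∩ Teo: 07:10-08:35, 10:25-12:15, 12:20-13:25.
Zubin ∩ Teo ∩ Diego: 07:30-07:35, 10:25-12:15, 12:20-13:25.
Zubin ∩ Teo ∩ Diego ∩ Vanya: 07:30-07:35, 10:25-12:15, 12:20-13:25.
Those are the intersection windows.

07:30-07:35, 10:25-12:15, 12:20-13:25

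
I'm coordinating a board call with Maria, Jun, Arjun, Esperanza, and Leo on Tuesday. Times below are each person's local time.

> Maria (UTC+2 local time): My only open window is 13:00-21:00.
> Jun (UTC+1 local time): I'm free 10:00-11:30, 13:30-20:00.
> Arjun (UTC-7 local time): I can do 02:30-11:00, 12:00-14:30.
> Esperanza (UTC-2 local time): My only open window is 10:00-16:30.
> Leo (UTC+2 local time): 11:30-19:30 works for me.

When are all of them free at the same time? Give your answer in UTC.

Maria in UTC: 11:00-19:00 (subtract 2h to convert from UTC+2).
Jun in UTC: 09:00-10:30, 12:30-19:00 (subtract 1h to convert from UTC+1).
Arjun in UTC: 09:30-18:00, 19:00-21:30 (add 7h to convert from UTC-7).
Esperanza in UTC: 12:00-18:30 (add 2h to convert from UTC-2).
Leo in UTC: 09:30-17:30 (subtract 2h to convert from UTC+2).
Maria ∩ Jun: 12:30-19:00.
Maria ∩ Jun ∩ Arjun: 12:30-18:00.
Maria ∩ Jun ∩ Arjun ∩ Esperanza: 12:30-18:00.
Maria ∩ Jun ∩ Arjun ∩ Esperanza ∩ Leo: 12:30-17:30.

12:30-17:30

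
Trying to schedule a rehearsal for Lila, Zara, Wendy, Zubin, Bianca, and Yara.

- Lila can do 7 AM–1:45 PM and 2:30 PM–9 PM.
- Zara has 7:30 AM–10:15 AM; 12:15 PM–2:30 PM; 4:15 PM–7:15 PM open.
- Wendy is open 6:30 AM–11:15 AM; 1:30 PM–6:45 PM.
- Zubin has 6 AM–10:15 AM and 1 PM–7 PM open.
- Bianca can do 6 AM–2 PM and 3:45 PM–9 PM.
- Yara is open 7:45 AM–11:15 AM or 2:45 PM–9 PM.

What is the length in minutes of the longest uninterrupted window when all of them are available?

150

Lila ∩ Zara: 07:30-10:15, 12:15-13:45, 16:15-19:15.
Lila ∩ Zara ∩ Wendy: 07:30-10:15, 13:30-13:45, 16:15-18:45.
Lila ∩ Zara ∩ Wendy ∩ Zubin: 07:30-10:15, 13:30-13:45, 16:15-18:45.
Lila ∩ Zara ∩ Wendy ∩ Zubin ∩ Bianca: 07:30-10:15, 13:30-13:45, 16:15-18:45.
Lila ∩ Zara ∩ Wendy ∩ Zubin ∩ Bianca ∩ Yara: 07:45-10:15, 16:15-18:45.
The longest is 07:45-10:15 at 150 minutes.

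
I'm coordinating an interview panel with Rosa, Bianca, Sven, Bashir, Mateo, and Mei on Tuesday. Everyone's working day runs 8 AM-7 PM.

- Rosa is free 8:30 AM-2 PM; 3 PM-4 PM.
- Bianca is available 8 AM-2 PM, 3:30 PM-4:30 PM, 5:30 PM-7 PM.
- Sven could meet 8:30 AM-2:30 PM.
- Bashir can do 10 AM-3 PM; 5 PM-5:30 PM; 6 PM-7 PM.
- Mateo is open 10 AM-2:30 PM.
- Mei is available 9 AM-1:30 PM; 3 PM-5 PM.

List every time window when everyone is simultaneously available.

10:00-13:30

Rosa ∩ Bianca: 08:30-14:00, 15:30-16:00.
Rosa ∩ Bianca ∩ Sven: 08:30-14:00.
Rosa ∩ Bianca ∩ Sven ∩ Bashir: 10:00-14:00.
Rosa ∩ Bianca ∩ Sven ∩ Bashir ∩ Mateo: 10:00-14:00.
Rosa ∩ Bianca ∩ Sven ∩ Bashir ∩ Mateo ∩ Mei: 10:00-13:30.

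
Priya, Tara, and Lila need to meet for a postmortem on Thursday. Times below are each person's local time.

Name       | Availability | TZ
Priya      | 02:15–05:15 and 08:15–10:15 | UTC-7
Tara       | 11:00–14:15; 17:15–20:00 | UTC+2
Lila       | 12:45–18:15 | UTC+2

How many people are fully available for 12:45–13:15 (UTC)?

1

Priya in UTC: 09:15-12:15, 15:15-17:15 (add 7h to convert from UTC-7).
Tara in UTC: 09:00-12:15, 15:15-18:00 (subtract 2h to convert from UTC+2).
Lila in UTC: 10:45-16:15 (subtract 2h to convert from UTC+2).
Lila can make the full 12:45-13:15 slot — that's 1.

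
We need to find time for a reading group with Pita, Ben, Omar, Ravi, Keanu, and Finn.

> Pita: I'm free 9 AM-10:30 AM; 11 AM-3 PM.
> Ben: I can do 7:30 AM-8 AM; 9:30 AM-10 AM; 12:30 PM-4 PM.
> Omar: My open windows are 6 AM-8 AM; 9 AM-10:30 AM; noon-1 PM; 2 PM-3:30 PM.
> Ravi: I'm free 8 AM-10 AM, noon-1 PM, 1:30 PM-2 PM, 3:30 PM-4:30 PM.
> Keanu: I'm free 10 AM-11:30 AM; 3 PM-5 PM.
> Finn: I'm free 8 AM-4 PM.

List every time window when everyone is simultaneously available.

Pita ∩ Ben: 09:30-10:00, 12:30-15:00.
Pita ∩ Ben ∩ Omar: 09:30-10:00, 12:30-13:00, 14:00-15:00.
Pita ∩ Ben ∩ Omar ∩ Ravi: 09:30-10:00, 12:30-13:00.
Pita ∩ Ben ∩ Omar ∩ Ravi ∩ Keanu: ∅.
Pita ∩ Ben ∩ Omar ∩ Ravi ∩ Keanu ∩ Finn: ∅.
There is no time when everyone is free.

none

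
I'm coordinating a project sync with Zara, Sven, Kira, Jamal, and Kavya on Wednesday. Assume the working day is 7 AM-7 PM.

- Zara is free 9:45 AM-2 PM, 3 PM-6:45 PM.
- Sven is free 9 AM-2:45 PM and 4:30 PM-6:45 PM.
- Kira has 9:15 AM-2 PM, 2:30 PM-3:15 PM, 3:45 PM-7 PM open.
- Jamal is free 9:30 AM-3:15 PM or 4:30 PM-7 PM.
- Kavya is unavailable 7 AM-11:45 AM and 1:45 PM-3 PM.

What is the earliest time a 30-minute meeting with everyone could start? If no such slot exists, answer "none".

Zara free: 09:45-14:00, 15:00-18:45.
Sven free: 09:00-14:45, 16:30-18:45.
Kira free: 09:15-14:00, 14:30-15:15, 15:45-19:00.
Jamal free: 09:30-15:15, 16:30-19:00.
Kavya free: 11:45-13:45, 15:00-19:00 (invert busy blocks within the working day).
Zara ∩ Sven: 09:45-14:00, 16:30-18:45.
Zara ∩ Sven ∩ Kira: 09:45-14:00, 16:30-18:45.
Zara ∩ Sven ∩ Kira ∩ Jamal: 09:45-14:00, 16:30-18:45.
Zara ∩ Sven ∩ Kira ∩ Jamal ∩ Kavya: 11:45-13:45, 16:30-18:45.
So the common availability across everyone is 11:45-13:45, 16:30-18:45.
The first common window of at least 30 minutes is 11:45-13:45, so the earliest start is 11:45.

11:45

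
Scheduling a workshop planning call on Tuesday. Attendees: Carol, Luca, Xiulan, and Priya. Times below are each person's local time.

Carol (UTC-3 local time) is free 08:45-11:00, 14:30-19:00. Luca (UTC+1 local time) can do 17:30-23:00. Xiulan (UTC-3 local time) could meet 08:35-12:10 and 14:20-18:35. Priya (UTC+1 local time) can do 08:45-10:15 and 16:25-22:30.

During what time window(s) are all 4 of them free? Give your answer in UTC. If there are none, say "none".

17:30-21:30

Carol in UTC: 11:45-14:00, 17:30-22:00 (add 3h to convert from UTC-3).
Luca in UTC: 16:30-22:00 (subtract 1h to convert from UTC+1).
Xiulan in UTC: 11:35-15:10, 17:20-21:35 (add 3h to convert from UTC-3).
Priya in UTC: 07:45-09:15, 15:25-21:30 (subtract 1h to convert from UTC+1).
Carol ∩ Luca: 17:30-22:00.
Carol ∩ Luca ∩ Xiulan: 17:30-21:35.
Carol ∩ Luca ∩ Xiulan ∩ Priya: 17:30-21:30.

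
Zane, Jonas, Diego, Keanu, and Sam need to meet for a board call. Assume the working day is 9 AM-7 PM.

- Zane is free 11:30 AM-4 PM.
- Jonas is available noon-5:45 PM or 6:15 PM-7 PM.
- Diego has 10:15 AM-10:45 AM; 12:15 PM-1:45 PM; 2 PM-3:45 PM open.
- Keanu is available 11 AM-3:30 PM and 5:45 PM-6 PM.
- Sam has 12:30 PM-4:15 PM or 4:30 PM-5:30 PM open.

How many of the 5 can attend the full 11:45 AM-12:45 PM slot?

2

Zane and Keanu can make the full 11:45-12:45 slot — that's 2.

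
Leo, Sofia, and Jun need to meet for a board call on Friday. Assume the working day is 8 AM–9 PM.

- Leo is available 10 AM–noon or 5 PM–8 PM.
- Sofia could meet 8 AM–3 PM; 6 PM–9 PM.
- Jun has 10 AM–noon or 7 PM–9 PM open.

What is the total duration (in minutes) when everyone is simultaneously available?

Leo ∩ Sofia: 10:00-12:00, 18:00-20:00.
Leo ∩ Sofia ∩ Jun: 10:00-12:00, 19:00-20:00.
So the common availability across everyone is 10:00-12:00, 19:00-20:00.
Summing the common windows: 120 + 60 = 180 minutes.

180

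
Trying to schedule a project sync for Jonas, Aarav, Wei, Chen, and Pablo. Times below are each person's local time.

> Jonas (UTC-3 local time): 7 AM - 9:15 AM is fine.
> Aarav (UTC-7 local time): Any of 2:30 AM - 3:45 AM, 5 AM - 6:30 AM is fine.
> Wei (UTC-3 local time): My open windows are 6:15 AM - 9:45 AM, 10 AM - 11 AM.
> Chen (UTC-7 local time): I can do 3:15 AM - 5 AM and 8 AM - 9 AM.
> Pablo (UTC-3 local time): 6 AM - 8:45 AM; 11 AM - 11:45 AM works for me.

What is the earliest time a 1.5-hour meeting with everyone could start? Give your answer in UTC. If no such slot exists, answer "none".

Jonas in UTC: 10:00-12:15 (add 3h to convert from UTC-3).
Aarav in UTC: 09:30-10:45, 12:00-13:30 (add 7h to convert from UTC-7).
Wei in UTC: 09:15-12:45, 13:00-14:00 (add 3h to convert from UTC-3).
Chen in UTC: 10:15-12:00, 15:00-16:00 (add 7h to convert from UTC-7).
Pablo in UTC: 09:00-11:45, 14:00-14:45 (add 3h to convert from UTC-3).
Jonas ∩ Aarav: 10:00-10:45, 12:00-12:15.
Jonas ∩ Aarav ∩ Wei: 10:00-10:45, 12:00-12:15.
Jonas ∩ Aarav ∩ Wei ∩ Chen: 10:15-10:45.
Jonas ∩ Aarav ∩ Wei ∩ Chen ∩ Pablo: 10:15-10:45.
No common window is at least 90 minutes long.

none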